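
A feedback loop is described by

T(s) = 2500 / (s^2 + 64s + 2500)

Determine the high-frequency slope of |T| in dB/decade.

-40 dB/decade

Each pole contributes −20 dB/decade at high frequency; each zero contributes +20 dB/decade.
Net: 0 zero(s) − 2 pole(s) → -40 dB/decade.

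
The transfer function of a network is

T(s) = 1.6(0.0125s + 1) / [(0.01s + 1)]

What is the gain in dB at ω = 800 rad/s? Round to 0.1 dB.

6.0 dB

At ω = 800 rad/s:
zero (1 + j800·0.0125) = 1 + j10 → |·| ≈ 10.05, ∠ ≈ 84.29°
pole (1 + j800·0.01) = 1 + j8 → |·| ≈ 8.0623, ∠ ≈ 82.87°
|T| = 1.6 · 10.05 / (8.0623) ≈ 1.9945
Gain = 20 log₁₀(1.9945) ≈ 6.00 dB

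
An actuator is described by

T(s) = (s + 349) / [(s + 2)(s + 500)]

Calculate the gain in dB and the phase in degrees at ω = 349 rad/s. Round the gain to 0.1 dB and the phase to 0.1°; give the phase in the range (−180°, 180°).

At s = jω = j349:
zero (s+349): 349 + j349 → |·| = √(349²+349²) = √243602 ≈ 493.56, ∠ = arctan(349/349) ≈ 45.00°
pole (s+2): 2 + j349 → |·| = √(2²+349²) = √121805 ≈ 349.01, ∠ = arctan(349/2) ≈ 89.67°
pole (s+500): 500 + j349 → |·| = √(500²+349²) = √371801 ≈ 609.75, ∠ = arctan(349/500) ≈ 34.92°
|T| = 1 · 493.56 / 2.1281e+05 ≈ 0.0023193
Gain = 20 log₁₀(0.0023193) ≈ -52.69 dB
∠T = 45.00° − 124.59° = -79.59°

-52.7 dB, -79.6°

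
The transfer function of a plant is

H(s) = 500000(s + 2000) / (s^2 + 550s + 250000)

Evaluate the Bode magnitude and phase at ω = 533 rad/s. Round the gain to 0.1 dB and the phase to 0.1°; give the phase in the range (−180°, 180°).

At s = jω = j533:
zero (s+2000): 2000 + j533 → |·| = √(2000²+533²) = √4284089 ≈ 2069.8, ∠ = arctan(533/2000) ≈ 14.92°
quadratic: (j533)² + 550·j533 + 250000 = -34089 + j293150 → |·| ≈ 2.9513e+05, ∠ ≈ 96.63°
|H| = 500000 · 2069.8 / 2.9513e+05 ≈ 3506.6
Gain = 20 log₁₀(3506.6) ≈ 70.90 dB
∠H = 14.92° − 96.63° = -81.71°

70.9 dB, -81.7°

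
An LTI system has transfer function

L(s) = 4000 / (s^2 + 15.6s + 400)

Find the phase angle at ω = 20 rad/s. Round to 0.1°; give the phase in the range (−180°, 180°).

At s = jω = j20:
quadratic: (j20)² + 15.6·j20 + 400 = 0 + j312 → |·| ≈ 312, ∠ ≈ 90.00°
∠L = 0.00° − 90.00° = -90.00°

-90.0°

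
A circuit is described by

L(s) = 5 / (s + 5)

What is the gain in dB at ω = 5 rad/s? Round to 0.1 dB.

Substitute s = j5:
Numerator: 5 = 5 + j0
Denominator: (j5) + 5 = 5 + j5
|N| = √(5² + 0²) ≈ 5, ∠N ≈ 0.00°
|D| = √(5² + 5²) ≈ 7.0711, ∠D ≈ 45.00°
|L| = 5 / 7.0711 ≈ 0.7071
Gain = 20 log₁₀(0.7071) ≈ -3.01 dB

-3.0 dB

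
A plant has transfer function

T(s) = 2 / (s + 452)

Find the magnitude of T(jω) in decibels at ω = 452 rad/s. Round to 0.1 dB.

Substitute s = j452:
Numerator: 2 = 2 + j0
Denominator: (j452) + 452 = 452 + j452
|N| = √(2² + 0²) ≈ 2, ∠N ≈ 0.00°
|D| = √(452² + 452²) ≈ 639.22, ∠D ≈ 45.00°
|T| = 2 / 639.22 ≈ 0.0031288
Gain = 20 log₁₀(0.0031288) ≈ -50.09 dB

-50.1 dB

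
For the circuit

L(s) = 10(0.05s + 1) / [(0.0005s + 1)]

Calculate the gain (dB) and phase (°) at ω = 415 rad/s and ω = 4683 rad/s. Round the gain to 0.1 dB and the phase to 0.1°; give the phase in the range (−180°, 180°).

At ω = 415 rad/s:
zero (1 + j415·0.05) = 1 + j20.75 → |·| ≈ 20.774, ∠ ≈ 87.24°
pole (1 + j415·0.0005) = 1 + j0.2075 → |·| ≈ 1.0213, ∠ ≈ 11.72°
|L| = 10 · 20.774 / (1.0213) ≈ 203.41
Gain = 20 log₁₀(203.41) ≈ 46.17 dB
∠L = (87.24°) − (11.72°) = 75.52°

At ω = 4683 rad/s:
zero (1 + j4683·0.05) = 1 + j234.15 → |·| ≈ 234.15, ∠ ≈ 89.76°
pole (1 + j4683·0.0005) = 1 + j2.3415 → |·| ≈ 2.5461, ∠ ≈ 66.87°
|L| = 10 · 234.15 / (2.5461) ≈ 919.64
Gain = 20 log₁₀(919.64) ≈ 59.27 dB
∠L = (89.76°) − (66.87°) = 22.89°

ω = 415: 46.2 dB, 75.5°; ω = 4683: 59.3 dB, 22.9°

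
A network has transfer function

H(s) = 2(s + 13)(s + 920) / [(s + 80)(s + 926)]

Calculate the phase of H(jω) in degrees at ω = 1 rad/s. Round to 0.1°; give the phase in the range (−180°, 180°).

3.7°

At s = jω = j1:
zero (s+13): 13 + j1 → |·| = √(13²+1²) = √170 ≈ 13.038, ∠ = arctan(1/13) ≈ 4.40°
zero (s+920): 920 + j1 → |·| = √(920²+1²) = √846401 ≈ 920, ∠ = arctan(1/920) ≈ 0.06°
pole (s+80): 80 + j1 → |·| = √(80²+1²) = √6401 ≈ 80.006, ∠ = arctan(1/80) ≈ 0.72°
pole (s+926): 926 + j1 → |·| = √(926²+1²) = √857477 ≈ 926, ∠ = arctan(1/926) ≈ 0.06°
∠H = 4.46° − 0.78° = 3.68°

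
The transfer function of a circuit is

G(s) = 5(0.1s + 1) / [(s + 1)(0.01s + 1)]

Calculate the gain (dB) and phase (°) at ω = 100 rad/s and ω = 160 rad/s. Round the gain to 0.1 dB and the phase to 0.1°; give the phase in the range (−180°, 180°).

At ω = 100 rad/s:
zero (1 + j100·0.1) = 1 + j10 → |·| ≈ 10.05, ∠ ≈ 84.29°
pole (1 + j100·1) = 1 + j100 → |·| ≈ 100, ∠ ≈ 89.43°
pole (1 + j100·0.01) = 1 + j1 → |·| ≈ 1.4142, ∠ ≈ 45.00°
|G| = 5 · 10.05 / (100 · 1.4142) ≈ 0.35532
Gain = 20 log₁₀(0.35532) ≈ -8.99 dB
∠G = (84.29°) − (89.43° + 45.00°) = -50.14°

At ω = 160 rad/s:
zero (1 + j160·0.1) = 1 + j16 → |·| ≈ 16.031, ∠ ≈ 86.42°
pole (1 + j160·1) = 1 + j160 → |·| ≈ 160, ∠ ≈ 89.64°
pole (1 + j160·0.01) = 1 + j1.6 → |·| ≈ 1.8868, ∠ ≈ 57.99°
|G| = 5 · 16.031 / (160 · 1.8868) ≈ 0.26551
Gain = 20 log₁₀(0.26551) ≈ -11.52 dB
∠G = (86.42°) − (89.64° + 57.99°) = -61.21°

ω = 100: -9.0 dB, -50.1°; ω = 160: -11.5 dB, -61.2°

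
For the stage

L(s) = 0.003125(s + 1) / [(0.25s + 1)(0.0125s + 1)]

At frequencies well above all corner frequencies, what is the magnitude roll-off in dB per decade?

Each pole contributes −20 dB/decade at high frequency; each zero contributes +20 dB/decade.
Net: 1 zero(s) − 2 pole(s) → -20 dB/decade.

-20 dB/decade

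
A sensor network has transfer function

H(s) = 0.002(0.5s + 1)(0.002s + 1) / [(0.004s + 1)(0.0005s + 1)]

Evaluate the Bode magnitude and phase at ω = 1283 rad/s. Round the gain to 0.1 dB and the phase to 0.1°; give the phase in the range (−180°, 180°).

-4.9 dB, 47.0°

At ω = 1283 rad/s:
zero (1 + j1283·0.5) = 1 + j641.5 → |·| ≈ 641.5, ∠ ≈ 89.91°
zero (1 + j1283·0.002) = 1 + j2.566 → |·| ≈ 2.754, ∠ ≈ 68.71°
pole (1 + j1283·0.004) = 1 + j5.132 → |·| ≈ 5.2285, ∠ ≈ 78.97°
pole (1 + j1283·0.0005) = 1 + j0.6415 → |·| ≈ 1.1881, ∠ ≈ 32.68°
|H| = 0.002 · 641.5 · 2.754 / (5.2285 · 1.1881) ≈ 0.5688
Gain = 20 log₁₀(0.5688) ≈ -4.90 dB
∠H = (89.91° + 68.71°) − (78.97° + 32.68°) = 46.97°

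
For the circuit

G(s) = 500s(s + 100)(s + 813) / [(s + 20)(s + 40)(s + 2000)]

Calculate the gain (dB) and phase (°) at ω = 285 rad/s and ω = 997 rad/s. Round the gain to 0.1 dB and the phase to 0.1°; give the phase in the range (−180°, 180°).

ω = 285: 47.0 dB, 3.9°; ω = 997: 49.2 dB, 22.0°

At s = jω = j285:
zero (s+100): 100 + j285 → |·| = √(100²+285²) = √91225 ≈ 302.03, ∠ = arctan(285/100) ≈ 70.67°
zero (s+813): 813 + j285 → |·| = √(813²+285²) = √742194 ≈ 861.51, ∠ = arctan(285/813) ≈ 19.32°
zero at origin: s = j285 → |·| = 285, ∠ = 90.00°
pole (s+20): 20 + j285 → |·| = √(20²+285²) = √81625 ≈ 285.7, ∠ = arctan(285/20) ≈ 85.99°
pole (s+40): 40 + j285 → |·| = √(40²+285²) = √82825 ≈ 287.79, ∠ = arctan(285/40) ≈ 82.01°
pole (s+2000): 2000 + j285 → |·| = √(2000²+285²) = √4081225 ≈ 2020.2, ∠ = arctan(285/2000) ≈ 8.11°
|G| = 500 · 7.4158e+07 / 1.661e+08 ≈ 223.23
Gain = 20 log₁₀(223.23) ≈ 46.98 dB
∠G = 179.99° − 176.11° = 3.88°

At s = jω = j997:
zero (s+100): 100 + j997 → |·| = √(100²+997²) = √1004009 ≈ 1002, ∠ = arctan(997/100) ≈ 84.27°
zero (s+813): 813 + j997 → |·| = √(813²+997²) = √1654978 ≈ 1286.5, ∠ = arctan(997/813) ≈ 50.80°
zero at origin: s = j997 → |·| = 997, ∠ = 90.00°
pole (s+20): 20 + j997 → |·| = √(20²+997²) = √994409 ≈ 997.2, ∠ = arctan(997/20) ≈ 88.85°
pole (s+40): 40 + j997 → |·| = √(40²+997²) = √995609 ≈ 997.8, ∠ = arctan(997/40) ≈ 87.70°
pole (s+2000): 2000 + j997 → |·| = √(2000²+997²) = √4994009 ≈ 2234.7, ∠ = arctan(997/2000) ≈ 26.50°
|G| = 500 · 1.2852e+09 / 2.2235e+09 ≈ 289
Gain = 20 log₁₀(289) ≈ 49.22 dB
∠G = 225.07° − 203.05° = 22.02°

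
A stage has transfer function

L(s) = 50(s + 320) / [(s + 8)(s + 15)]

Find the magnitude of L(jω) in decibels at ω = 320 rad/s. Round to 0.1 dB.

At s = jω = j320:
zero (s+320): 320 + j320 → |·| = √(320²+320²) = √204800 ≈ 452.55, ∠ = arctan(320/320) ≈ 45.00°
pole (s+8): 8 + j320 → |·| = √(8²+320²) = √102464 ≈ 320.1, ∠ = arctan(320/8) ≈ 88.57°
pole (s+15): 15 + j320 → |·| = √(15²+320²) = √102625 ≈ 320.35, ∠ = arctan(320/15) ≈ 87.32°
|L| = 50 · 452.55 / 1.0254e+05 ≈ 0.22067
Gain = 20 log₁₀(0.22067) ≈ -13.13 dB

-13.1 dB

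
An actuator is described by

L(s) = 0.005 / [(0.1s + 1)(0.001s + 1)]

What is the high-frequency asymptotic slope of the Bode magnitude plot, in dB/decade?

Each pole contributes −20 dB/decade at high frequency; each zero contributes +20 dB/decade.
Net: 0 zero(s) − 2 pole(s) → -40 dB/decade.

-40 dB/decade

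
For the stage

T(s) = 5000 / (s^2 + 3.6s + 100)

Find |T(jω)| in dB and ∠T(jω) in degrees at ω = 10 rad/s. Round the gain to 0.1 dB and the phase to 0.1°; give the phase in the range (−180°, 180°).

42.9 dB, -90.0°

At s = jω = j10:
quadratic: (j10)² + 3.6·j10 + 100 = 0 + j36 → |·| ≈ 36, ∠ ≈ 90.00°
|T| = 5000 / 36 ≈ 138.89
Gain = 20 log₁₀(138.89) ≈ 42.85 dB
∠T = 0.00° − 90.00° = -90.00°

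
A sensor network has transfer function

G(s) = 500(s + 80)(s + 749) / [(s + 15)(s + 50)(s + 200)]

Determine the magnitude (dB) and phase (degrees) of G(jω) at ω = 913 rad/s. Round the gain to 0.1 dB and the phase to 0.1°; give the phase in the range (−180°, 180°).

-3.2 dB, -117.9°

At s = jω = j913:
zero (s+80): 80 + j913 → |·| = √(80²+913²) = √839969 ≈ 916.5, ∠ = arctan(913/80) ≈ 84.99°
zero (s+749): 749 + j913 → |·| = √(749²+913²) = √1394570 ≈ 1180.9, ∠ = arctan(913/749) ≈ 50.64°
pole (s+15): 15 + j913 → |·| = √(15²+913²) = √833794 ≈ 913.12, ∠ = arctan(913/15) ≈ 89.06°
pole (s+50): 50 + j913 → |·| = √(50²+913²) = √836069 ≈ 914.37, ∠ = arctan(913/50) ≈ 86.87°
pole (s+200): 200 + j913 → |·| = √(200²+913²) = √873569 ≈ 934.65, ∠ = arctan(913/200) ≈ 77.64°
|G| = 500 · 1.0823e+06 / 7.8037e+08 ≈ 0.69345
Gain = 20 log₁₀(0.69345) ≈ -3.18 dB
∠G = 135.63° − 253.57° = -117.94°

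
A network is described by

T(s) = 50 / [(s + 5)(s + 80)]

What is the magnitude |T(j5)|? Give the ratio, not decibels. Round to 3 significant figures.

At s = jω = j5:
pole (s+5): 5 + j5 → |·| = √(5²+5²) = √50 ≈ 7.0711, ∠ = arctan(5/5) ≈ 45.00°
pole (s+80): 80 + j5 → |·| = √(80²+5²) = √6425 ≈ 80.156, ∠ = arctan(5/80) ≈ 3.58°
|T| = 50 / 566.79 ≈ 0.088216

0.0882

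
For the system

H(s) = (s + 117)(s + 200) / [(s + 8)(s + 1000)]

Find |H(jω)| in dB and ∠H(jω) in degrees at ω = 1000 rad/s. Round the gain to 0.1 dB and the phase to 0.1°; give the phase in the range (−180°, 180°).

-2.8 dB, 27.5°

At s = jω = j1000:
zero (s+117): 117 + j1000 → |·| = √(117²+1000²) = √1013689 ≈ 1006.8, ∠ = arctan(1000/117) ≈ 83.33°
zero (s+200): 200 + j1000 → |·| = √(200²+1000²) = √1040000 ≈ 1019.8, ∠ = arctan(1000/200) ≈ 78.69°
pole (s+8): 8 + j1000 → |·| = √(8²+1000²) = √1000064 ≈ 1000, ∠ = arctan(1000/8) ≈ 89.54°
pole (s+1000): 1000 + j1000 → |·| = √(1000²+1000²) = √2000000 ≈ 1414.2, ∠ = arctan(1000/1000) ≈ 45.00°
|H| = 1 · 1.0267e+06 / 1.4142e+06 ≈ 0.72599
Gain = 20 log₁₀(0.72599) ≈ -2.78 dB
∠H = 162.02° − 134.54° = 27.48°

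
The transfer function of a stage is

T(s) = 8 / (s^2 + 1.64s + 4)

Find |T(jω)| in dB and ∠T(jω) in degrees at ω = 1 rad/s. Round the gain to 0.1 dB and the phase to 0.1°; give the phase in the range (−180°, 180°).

7.4 dB, -28.7°

At s = jω = j1:
quadratic: (j1)² + 1.64·j1 + 4 = 3 + j1.64 → |·| ≈ 3.419, ∠ ≈ 28.66°
|T| = 8 / 3.419 ≈ 2.3399
Gain = 20 log₁₀(2.3399) ≈ 7.38 dB
∠T = 0.00° − 28.66° = -28.66°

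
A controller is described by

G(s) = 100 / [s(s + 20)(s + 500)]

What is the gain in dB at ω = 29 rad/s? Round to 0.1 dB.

-74.2 dB

At s = jω = j29:
pole (s+20): 20 + j29 → |·| = √(20²+29²) = √1241 ≈ 35.228, ∠ = arctan(29/20) ≈ 55.41°
pole (s+500): 500 + j29 → |·| = √(500²+29²) = √250841 ≈ 500.84, ∠ = arctan(29/500) ≈ 3.32°
pole at origin: |s| = 29, ∠ = 90.00° (in denominator)
|G| = 100 / 5.1166e+05 ≈ 0.00019544
Gain = 20 log₁₀(0.00019544) ≈ -74.18 dB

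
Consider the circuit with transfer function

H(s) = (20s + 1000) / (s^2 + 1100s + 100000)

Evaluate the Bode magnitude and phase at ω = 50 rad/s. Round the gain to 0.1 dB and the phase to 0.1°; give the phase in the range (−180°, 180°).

Substitute s = j50:
Numerator: 20(j50) + 1000 = 1000 + j1000
Denominator: (j50)^2 + 1100(j50) + 100000 = 97500 + j55000
|N| = √(1000² + 1000²) ≈ 1414.2, ∠N ≈ 45.00°
|D| = √(97500² + 55000²) ≈ 1.1194e+05, ∠D ≈ 29.43°
|H| = 1414.2 / 1.1194e+05 ≈ 0.012634
Gain = 20 log₁₀(0.012634) ≈ -37.97 dB
∠H = 45.00° − 29.43° = 15.57°

-38.0 dB, 15.6°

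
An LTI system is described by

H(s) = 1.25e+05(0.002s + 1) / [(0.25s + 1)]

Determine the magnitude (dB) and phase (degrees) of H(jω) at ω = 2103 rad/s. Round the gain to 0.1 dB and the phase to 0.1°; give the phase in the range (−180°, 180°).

60.2 dB, -13.3°

At ω = 2103 rad/s:
zero (1 + j2103·0.002) = 1 + j4.206 → |·| ≈ 4.3232, ∠ ≈ 76.63°
pole (1 + j2103·0.25) = 1 + j525.75 → |·| ≈ 525.75, ∠ ≈ 89.89°
|H| = 1.25e+05 · 4.3232 / (525.75) ≈ 1027.9
Gain = 20 log₁₀(1027.9) ≈ 60.24 dB
∠H = (76.63°) − (89.89°) = -13.26°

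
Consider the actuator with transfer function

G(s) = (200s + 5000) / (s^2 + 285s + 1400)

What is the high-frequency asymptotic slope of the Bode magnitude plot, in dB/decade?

-20 dB/decade

Each pole contributes −20 dB/decade at high frequency; each zero contributes +20 dB/decade.
Net: 1 zero(s) − 2 pole(s) → -20 dB/decade.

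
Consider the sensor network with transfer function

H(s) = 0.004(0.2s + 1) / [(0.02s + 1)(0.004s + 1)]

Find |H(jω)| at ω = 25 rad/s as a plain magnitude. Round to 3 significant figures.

At ω = 25 rad/s:
zero (1 + j25·0.2) = 1 + j5 → |·| ≈ 5.099, ∠ ≈ 78.69°
pole (1 + j25·0.02) = 1 + j0.5 → |·| ≈ 1.118, ∠ ≈ 26.57°
pole (1 + j25·0.004) = 1 + j0.1 → |·| ≈ 1.005, ∠ ≈ 5.71°
|H| = 0.004 · 5.099 / (1.118 · 1.005) ≈ 0.018153

0.0182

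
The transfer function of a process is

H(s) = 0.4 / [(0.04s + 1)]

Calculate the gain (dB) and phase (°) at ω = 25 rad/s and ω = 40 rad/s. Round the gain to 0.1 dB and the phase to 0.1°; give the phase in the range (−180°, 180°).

At ω = 25 rad/s:
pole (1 + j25·0.04) = 1 + j1 → |·| ≈ 1.4142, ∠ ≈ 45.00°
|H| = 0.4 · 1 / (1.4142) ≈ 0.28285
Gain = 20 log₁₀(0.28285) ≈ -10.97 dB
∠H = (0°) − (45.00°) = -45.00°

At ω = 40 rad/s:
pole (1 + j40·0.04) = 1 + j1.6 → |·| ≈ 1.8868, ∠ ≈ 57.99°
|H| = 0.4 · 1 / (1.8868) ≈ 0.212
Gain = 20 log₁₀(0.212) ≈ -13.47 dB
∠H = (0°) − (57.99°) = -57.99°

ω = 25: -11.0 dB, -45.0°; ω = 40: -13.5 dB, -58.0°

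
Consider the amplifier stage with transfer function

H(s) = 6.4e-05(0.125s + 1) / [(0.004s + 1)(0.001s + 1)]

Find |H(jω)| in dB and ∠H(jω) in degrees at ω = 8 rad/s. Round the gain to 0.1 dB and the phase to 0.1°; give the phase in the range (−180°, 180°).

At ω = 8 rad/s:
zero (1 + j8·0.125) = 1 + j1 → |·| ≈ 1.4142, ∠ ≈ 45.00°
pole (1 + j8·0.004) = 1 + j0.032 → |·| ≈ 1.0005, ∠ ≈ 1.83°
pole (1 + j8·0.001) = 1 + j0.008 → |·| ≈ 1, ∠ ≈ 0.46°
|H| = 6.4e-05 · 1.4142 / (1.0005 · 1) ≈ 9.0464e-05
Gain = 20 log₁₀(9.0464e-05) ≈ -80.87 dB
∠H = (45.00°) − (1.83° + 0.46°) = 42.71°

-80.9 dB, 42.7°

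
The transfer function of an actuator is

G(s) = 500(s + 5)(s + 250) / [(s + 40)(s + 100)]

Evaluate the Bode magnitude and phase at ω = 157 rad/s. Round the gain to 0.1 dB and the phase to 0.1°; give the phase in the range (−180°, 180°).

At s = jω = j157:
zero (s+5): 5 + j157 → |·| = √(5²+157²) = √24674 ≈ 157.08, ∠ = arctan(157/5) ≈ 88.18°
zero (s+250): 250 + j157 → |·| = √(250²+157²) = √87149 ≈ 295.21, ∠ = arctan(157/250) ≈ 32.13°
pole (s+40): 40 + j157 → |·| = √(40²+157²) = √26249 ≈ 162.02, ∠ = arctan(157/40) ≈ 75.71°
pole (s+100): 100 + j157 → |·| = √(100²+157²) = √34649 ≈ 186.14, ∠ = arctan(157/100) ≈ 57.51°
|G| = 500 · 46372 / 30158 ≈ 768.82
Gain = 20 log₁₀(768.82) ≈ 57.72 dB
∠G = 120.31° − 133.22° = -12.91°

57.7 dB, -12.9°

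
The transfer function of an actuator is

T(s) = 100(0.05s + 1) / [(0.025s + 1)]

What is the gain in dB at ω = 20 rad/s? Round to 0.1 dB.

42.0 dB

At ω = 20 rad/s:
zero (1 + j20·0.05) = 1 + j1 → |·| ≈ 1.4142, ∠ ≈ 45.00°
pole (1 + j20·0.025) = 1 + j0.5 → |·| ≈ 1.118, ∠ ≈ 26.57°
|T| = 100 · 1.4142 / (1.118) ≈ 126.49
Gain = 20 log₁₀(126.49) ≈ 42.04 dB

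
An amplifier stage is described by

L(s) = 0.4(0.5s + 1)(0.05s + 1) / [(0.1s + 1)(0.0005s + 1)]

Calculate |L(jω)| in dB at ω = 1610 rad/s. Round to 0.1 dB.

At ω = 1610 rad/s:
zero (1 + j1610·0.5) = 1 + j805 → |·| ≈ 805, ∠ ≈ 89.93°
zero (1 + j1610·0.05) = 1 + j80.5 → |·| ≈ 80.506, ∠ ≈ 89.29°
pole (1 + j1610·0.1) = 1 + j161 → |·| ≈ 161, ∠ ≈ 89.64°
pole (1 + j1610·0.0005) = 1 + j0.805 → |·| ≈ 1.2838, ∠ ≈ 38.83°
|L| = 0.4 · 805 · 80.506 / (161 · 1.2838) ≈ 125.42
Gain = 20 log₁₀(125.42) ≈ 41.97 dB

42.0 dB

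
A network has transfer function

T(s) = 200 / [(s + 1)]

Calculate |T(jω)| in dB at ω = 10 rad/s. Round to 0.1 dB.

At ω = 10 rad/s:
pole (1 + j10·1) = 1 + j10 → |·| ≈ 10.05, ∠ ≈ 84.29°
|T| = 200 · 1 / (10.05) ≈ 19.9
Gain = 20 log₁₀(19.9) ≈ 25.98 dB

26.0 dB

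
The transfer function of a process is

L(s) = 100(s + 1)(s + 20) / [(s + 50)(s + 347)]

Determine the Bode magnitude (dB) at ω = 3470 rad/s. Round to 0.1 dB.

At s = jω = j3470:
zero (s+1): 1 + j3470 → |·| = √(1²+3470²) = √12040901 ≈ 3470, ∠ = arctan(3470/1) ≈ 89.98°
zero (s+20): 20 + j3470 → |·| = √(20²+3470²) = √12041300 ≈ 3470.1, ∠ = arctan(3470/20) ≈ 89.67°
pole (s+50): 50 + j3470 → |·| = √(50²+3470²) = √12043400 ≈ 3470.4, ∠ = arctan(3470/50) ≈ 89.17°
pole (s+347): 347 + j3470 → |·| = √(347²+3470²) = √12161309 ≈ 3487.3, ∠ = arctan(3470/347) ≈ 84.29°
|L| = 100 · 1.2041e+07 / 1.2102e+07 ≈ 99.496
Gain = 20 log₁₀(99.496) ≈ 39.96 dB

40.0 dB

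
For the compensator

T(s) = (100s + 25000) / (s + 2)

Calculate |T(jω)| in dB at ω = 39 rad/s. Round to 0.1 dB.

56.2 dB

Substitute s = j39:
Numerator: 100(j39) + 25000 = 25000 + j3900
Denominator: (j39) + 2 = 2 + j39
|N| = √(25000² + 3900²) ≈ 25302, ∠N ≈ 8.87°
|D| = √(2² + 39²) ≈ 39.051, ∠D ≈ 87.06°
|T| = 25302 / 39.051 ≈ 647.92
Gain = 20 log₁₀(647.92) ≈ 56.23 dB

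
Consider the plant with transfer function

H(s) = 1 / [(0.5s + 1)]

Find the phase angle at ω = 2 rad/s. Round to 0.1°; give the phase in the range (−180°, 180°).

-45.0°

At ω = 2 rad/s:
pole (1 + j2·0.5) = 1 + j1 → |·| ≈ 1.4142, ∠ ≈ 45.00°
∠H = (0°) − (45.00°) = -45.00°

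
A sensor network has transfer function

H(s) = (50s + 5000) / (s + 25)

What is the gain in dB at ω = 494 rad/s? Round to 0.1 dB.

Substitute s = j494:
Numerator: 50(j494) + 5000 = 5000 + j24700
Denominator: (j494) + 25 = 25 + j494
|N| = √(5000² + 24700²) ≈ 25201, ∠N ≈ 78.56°
|D| = √(25² + 494²) ≈ 494.63, ∠D ≈ 87.10°
|H| = 25201 / 494.63 ≈ 50.949
Gain = 20 log₁₀(50.949) ≈ 34.14 dB

34.1 dB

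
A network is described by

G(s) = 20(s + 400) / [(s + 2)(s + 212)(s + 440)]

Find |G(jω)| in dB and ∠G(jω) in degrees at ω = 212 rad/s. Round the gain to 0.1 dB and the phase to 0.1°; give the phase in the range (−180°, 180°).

-70.7 dB, -132.3°

At s = jω = j212:
zero (s+400): 400 + j212 → |·| = √(400²+212²) = √204944 ≈ 452.71, ∠ = arctan(212/400) ≈ 27.92°
pole (s+2): 2 + j212 → |·| = √(2²+212²) = √44948 ≈ 212.01, ∠ = arctan(212/2) ≈ 89.46°
pole (s+212): 212 + j212 → |·| = √(212²+212²) = √89888 ≈ 299.81, ∠ = arctan(212/212) ≈ 45.00°
pole (s+440): 440 + j212 → |·| = √(440²+212²) = √238544 ≈ 488.41, ∠ = arctan(212/440) ≈ 25.73°
|G| = 20 · 452.71 / 3.1045e+07 ≈ 0.00029165
Gain = 20 log₁₀(0.00029165) ≈ -70.70 dB
∠G = 27.92° − 160.19° = -132.27°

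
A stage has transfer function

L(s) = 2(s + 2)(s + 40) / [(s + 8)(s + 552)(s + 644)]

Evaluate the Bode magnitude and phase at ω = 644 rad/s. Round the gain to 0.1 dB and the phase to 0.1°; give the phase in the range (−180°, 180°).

-55.5 dB, -7.4°

At s = jω = j644:
zero (s+2): 2 + j644 → |·| = √(2²+644²) = √414740 ≈ 644, ∠ = arctan(644/2) ≈ 89.82°
zero (s+40): 40 + j644 → |·| = √(40²+644²) = √416336 ≈ 645.24, ∠ = arctan(644/40) ≈ 86.45°
pole (s+8): 8 + j644 → |·| = √(8²+644²) = √414800 ≈ 644.05, ∠ = arctan(644/8) ≈ 89.29°
pole (s+552): 552 + j644 → |·| = √(552²+644²) = √719440 ≈ 848.2, ∠ = arctan(644/552) ≈ 49.40°
pole (s+644): 644 + j644 → |·| = √(644²+644²) = √829472 ≈ 910.75, ∠ = arctan(644/644) ≈ 45.00°
|L| = 2 · 4.1553e+05 / 4.9753e+08 ≈ 0.0016704
Gain = 20 log₁₀(0.0016704) ≈ -55.54 dB
∠L = 176.27° − 183.69° = -7.42°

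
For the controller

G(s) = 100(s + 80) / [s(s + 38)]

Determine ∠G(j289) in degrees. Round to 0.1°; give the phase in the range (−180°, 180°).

At s = jω = j289:
zero (s+80): 80 + j289 → |·| = √(80²+289²) = √89921 ≈ 299.87, ∠ = arctan(289/80) ≈ 74.53°
pole (s+38): 38 + j289 → |·| = √(38²+289²) = √84965 ≈ 291.49, ∠ = arctan(289/38) ≈ 82.51°
pole at origin: |s| = 289, ∠ = 90.00° (in denominator)
∠G = 74.53° − 172.51° = -97.98°

-98.0°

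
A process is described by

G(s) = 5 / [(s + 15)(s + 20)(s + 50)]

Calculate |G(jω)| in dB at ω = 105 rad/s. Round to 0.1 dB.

-108.4 dB

At s = jω = j105:
pole (s+15): 15 + j105 → |·| = √(15²+105²) = √11250 ≈ 106.07, ∠ = arctan(105/15) ≈ 81.87°
pole (s+20): 20 + j105 → |·| = √(20²+105²) = √11425 ≈ 106.89, ∠ = arctan(105/20) ≈ 79.22°
pole (s+50): 50 + j105 → |·| = √(50²+105²) = √13525 ≈ 116.3, ∠ = arctan(105/50) ≈ 64.54°
|G| = 5 / 1.3186e+06 ≈ 3.7919e-06
Gain = 20 log₁₀(3.7919e-06) ≈ -108.42 dB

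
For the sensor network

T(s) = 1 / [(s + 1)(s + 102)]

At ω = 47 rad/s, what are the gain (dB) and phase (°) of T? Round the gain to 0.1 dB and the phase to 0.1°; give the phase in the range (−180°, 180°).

-74.5 dB, -113.5°

At s = jω = j47:
pole (s+1): 1 + j47 → |·| = √(1²+47²) = √2210 ≈ 47.011, ∠ = arctan(47/1) ≈ 88.78°
pole (s+102): 102 + j47 → |·| = √(102²+47²) = √12613 ≈ 112.31, ∠ = arctan(47/102) ≈ 24.74°
|T| = 1 / 5279.8 ≈ 0.0001894
Gain = 20 log₁₀(0.0001894) ≈ -74.45 dB
∠T = 0.00° − 113.52° = -113.52°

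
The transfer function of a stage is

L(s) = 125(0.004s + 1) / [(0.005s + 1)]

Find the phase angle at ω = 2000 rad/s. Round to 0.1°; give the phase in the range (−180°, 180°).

At ω = 2000 rad/s:
zero (1 + j2000·0.004) = 1 + j8 → |·| ≈ 8.0623, ∠ ≈ 82.87°
pole (1 + j2000·0.005) = 1 + j10 → |·| ≈ 10.05, ∠ ≈ 84.29°
∠L = (82.87°) − (84.29°) = -1.42°

-1.4°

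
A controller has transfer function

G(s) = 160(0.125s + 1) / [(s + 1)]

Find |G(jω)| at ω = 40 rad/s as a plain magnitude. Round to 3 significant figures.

At ω = 40 rad/s:
zero (1 + j40·0.125) = 1 + j5 → |·| ≈ 5.099, ∠ ≈ 78.69°
pole (1 + j40·1) = 1 + j40 → |·| ≈ 40.012, ∠ ≈ 88.57°
|G| = 160 · 5.099 / (40.012) ≈ 20.39

20.4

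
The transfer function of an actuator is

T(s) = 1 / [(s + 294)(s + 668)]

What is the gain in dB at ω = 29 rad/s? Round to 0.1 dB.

-105.9 dB

At s = jω = j29:
pole (s+294): 294 + j29 → |·| = √(294²+29²) = √87277 ≈ 295.43, ∠ = arctan(29/294) ≈ 5.63°
pole (s+668): 668 + j29 → |·| = √(668²+29²) = √447065 ≈ 668.63, ∠ = arctan(29/668) ≈ 2.49°
|T| = 1 / 1.9753e+05 ≈ 5.0625e-06
Gain = 20 log₁₀(5.0625e-06) ≈ -105.91 dB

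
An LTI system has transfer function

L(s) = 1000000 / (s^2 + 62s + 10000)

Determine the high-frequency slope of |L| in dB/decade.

-40 dB/decade

Each pole contributes −20 dB/decade at high frequency; each zero contributes +20 dB/decade.
Net: 0 zero(s) − 2 pole(s) → -40 dB/decade.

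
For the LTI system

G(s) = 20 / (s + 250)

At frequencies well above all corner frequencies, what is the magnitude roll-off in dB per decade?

Each pole contributes −20 dB/decade at high frequency; each zero contributes +20 dB/decade.
Net: 0 zero(s) − 1 pole(s) → -20 dB/decade.

-20 dB/decade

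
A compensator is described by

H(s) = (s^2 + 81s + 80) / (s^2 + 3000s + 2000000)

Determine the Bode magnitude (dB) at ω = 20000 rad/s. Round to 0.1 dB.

Substitute s = j20000:
Numerator: (j20000)^2 + 81(j20000) + 80 = -399999920 + j1620000
Denominator: (j20000)^2 + 3000(j20000) + 2000000 = -398000000 + j60000000
|N| = √(399999920² + 1620000²) ≈ 4e+08, ∠N ≈ 179.77°
|D| = √(398000000² + 60000000²) ≈ 4.025e+08, ∠D ≈ 171.43°
|H| = 4e+08 / 4.025e+08 ≈ 0.99379
Gain = 20 log₁₀(0.99379) ≈ -0.05 dB

-0.1 dB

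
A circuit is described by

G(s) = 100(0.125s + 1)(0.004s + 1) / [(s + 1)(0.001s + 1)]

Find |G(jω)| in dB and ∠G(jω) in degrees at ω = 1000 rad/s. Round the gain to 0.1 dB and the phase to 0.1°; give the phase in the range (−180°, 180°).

31.2 dB, 30.6°

At ω = 1000 rad/s:
zero (1 + j1000·0.125) = 1 + j125 → |·| ≈ 125, ∠ ≈ 89.54°
zero (1 + j1000·0.004) = 1 + j4 → |·| ≈ 4.1231, ∠ ≈ 75.96°
pole (1 + j1000·1) = 1 + j1000 → |·| ≈ 1000, ∠ ≈ 89.94°
pole (1 + j1000·0.001) = 1 + j1 → |·| ≈ 1.4142, ∠ ≈ 45.00°
|G| = 100 · 125 · 4.1231 / (1000 · 1.4142) ≈ 36.444
Gain = 20 log₁₀(36.444) ≈ 31.23 dB
∠G = (89.54° + 75.96°) − (89.94° + 45.00°) = 30.56°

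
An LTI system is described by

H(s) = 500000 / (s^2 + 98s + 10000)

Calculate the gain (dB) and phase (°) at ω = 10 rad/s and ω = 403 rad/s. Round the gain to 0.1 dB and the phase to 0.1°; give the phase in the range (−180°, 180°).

ω = 10: 34.0 dB, -5.7°; ω = 403: 10.0 dB, -165.5°

At s = jω = j10:
quadratic: (j10)² + 98·j10 + 10000 = 9900 + j980 → |·| ≈ 9948.4, ∠ ≈ 5.65°
|H| = 500000 / 9948.4 ≈ 50.259
Gain = 20 log₁₀(50.259) ≈ 34.02 dB
∠H = 0.00° − 5.65° = -5.65°

At s = jω = j403:
quadratic: (j403)² + 98·j403 + 10000 = -152409 + j39494 → |·| ≈ 1.5744e+05, ∠ ≈ 165.47°
|H| = 500000 / 1.5744e+05 ≈ 3.1758
Gain = 20 log₁₀(3.1758) ≈ 10.04 dB
∠H = 0.00° − 165.47° = -165.47°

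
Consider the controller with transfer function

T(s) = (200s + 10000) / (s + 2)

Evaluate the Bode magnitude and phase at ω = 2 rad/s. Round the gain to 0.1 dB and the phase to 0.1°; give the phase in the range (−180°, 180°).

Substitute s = j2:
Numerator: 200(j2) + 10000 = 10000 + j400
Denominator: (j2) + 2 = 2 + j2
|N| = √(10000² + 400²) ≈ 10008, ∠N ≈ 2.29°
|D| = √(2² + 2²) ≈ 2.8284, ∠D ≈ 45.00°
|T| = 10008 / 2.8284 ≈ 3538.4
Gain = 20 log₁₀(3538.4) ≈ 70.98 dB
∠T = 2.29° − 45.00° = -42.71°

71.0 dB, -42.7°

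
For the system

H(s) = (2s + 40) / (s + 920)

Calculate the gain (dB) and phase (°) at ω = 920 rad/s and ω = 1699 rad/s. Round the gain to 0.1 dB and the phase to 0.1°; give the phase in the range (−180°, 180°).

ω = 920: 3.0 dB, 43.8°; ω = 1699: 4.9 dB, 27.8°

Substitute s = j920:
Numerator: 2(j920) + 40 = 40 + j1840
Denominator: (j920) + 920 = 920 + j920
|N| = √(40² + 1840²) ≈ 1840.4, ∠N ≈ 88.75°
|D| = √(920² + 920²) ≈ 1301.1, ∠D ≈ 45.00°
|H| = 1840.4 / 1301.1 ≈ 1.4145
Gain = 20 log₁₀(1.4145) ≈ 3.01 dB
∠H = 88.75° − 45.00° = 43.75°

Substitute s = j1699:
Numerator: 2(j1699) + 40 = 40 + j3398
Denominator: (j1699) + 920 = 920 + j1699
|N| = √(40² + 3398²) ≈ 3398.2, ∠N ≈ 89.33°
|D| = √(920² + 1699²) ≈ 1932.1, ∠D ≈ 61.56°
|H| = 3398.2 / 1932.1 ≈ 1.7588
Gain = 20 log₁₀(1.7588) ≈ 4.90 dB
∠H = 89.33° − 61.56° = 27.77°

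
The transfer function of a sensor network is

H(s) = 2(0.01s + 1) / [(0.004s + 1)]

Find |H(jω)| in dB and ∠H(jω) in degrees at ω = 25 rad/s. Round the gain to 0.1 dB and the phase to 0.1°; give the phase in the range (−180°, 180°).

At ω = 25 rad/s:
zero (1 + j25·0.01) = 1 + j0.25 → |·| ≈ 1.0308, ∠ ≈ 14.04°
pole (1 + j25·0.004) = 1 + j0.1 → |·| ≈ 1.005, ∠ ≈ 5.71°
|H| = 2 · 1.0308 / (1.005) ≈ 2.0513
Gain = 20 log₁₀(2.0513) ≈ 6.24 dB
∠H = (14.04°) − (5.71°) = 8.33°

6.2 dB, 8.3°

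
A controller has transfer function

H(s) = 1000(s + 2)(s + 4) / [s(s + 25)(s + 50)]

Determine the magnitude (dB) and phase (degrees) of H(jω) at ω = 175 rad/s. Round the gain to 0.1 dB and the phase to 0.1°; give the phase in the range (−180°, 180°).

14.7 dB, -67.9°

At s = jω = j175:
zero (s+2): 2 + j175 → |·| = √(2²+175²) = √30629 ≈ 175.01, ∠ = arctan(175/2) ≈ 89.35°
zero (s+4): 4 + j175 → |·| = √(4²+175²) = √30641 ≈ 175.05, ∠ = arctan(175/4) ≈ 88.69°
pole (s+25): 25 + j175 → |·| = √(25²+175²) = √31250 ≈ 176.78, ∠ = arctan(175/25) ≈ 81.87°
pole (s+50): 50 + j175 → |·| = √(50²+175²) = √33125 ≈ 182, ∠ = arctan(175/50) ≈ 74.05°
pole at origin: |s| = 175, ∠ = 90.00° (in denominator)
|H| = 1000 · 30636 / 5.6304e+06 ≈ 5.4412
Gain = 20 log₁₀(5.4412) ≈ 14.71 dB
∠H = 178.04° − 245.92° = -67.88°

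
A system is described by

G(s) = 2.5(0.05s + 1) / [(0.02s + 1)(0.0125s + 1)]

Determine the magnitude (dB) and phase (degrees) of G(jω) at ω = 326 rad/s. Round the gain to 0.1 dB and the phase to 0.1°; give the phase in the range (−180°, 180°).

3.4 dB, -71.0°

At ω = 326 rad/s:
zero (1 + j326·0.05) = 1 + j16.3 → |·| ≈ 16.331, ∠ ≈ 86.49°
pole (1 + j326·0.02) = 1 + j6.52 → |·| ≈ 6.5962, ∠ ≈ 81.28°
pole (1 + j326·0.0125) = 1 + j4.075 → |·| ≈ 4.1959, ∠ ≈ 76.21°
|G| = 2.5 · 16.331 / (6.5962 · 4.1959) ≈ 1.4751
Gain = 20 log₁₀(1.4751) ≈ 3.38 dB
∠G = (86.49°) − (81.28° + 76.21°) = -71.00°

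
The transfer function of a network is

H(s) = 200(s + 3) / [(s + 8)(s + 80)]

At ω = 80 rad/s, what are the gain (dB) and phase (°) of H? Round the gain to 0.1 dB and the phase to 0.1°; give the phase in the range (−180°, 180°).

4.9 dB, -41.4°

At s = jω = j80:
zero (s+3): 3 + j80 → |·| = √(3²+80²) = √6409 ≈ 80.056, ∠ = arctan(80/3) ≈ 87.85°
pole (s+8): 8 + j80 → |·| = √(8²+80²) = √6464 ≈ 80.399, ∠ = arctan(80/8) ≈ 84.29°
pole (s+80): 80 + j80 → |·| = √(80²+80²) = √12800 ≈ 113.14, ∠ = arctan(80/80) ≈ 45.00°
|H| = 200 · 80.056 / 9096.3 ≈ 1.7602
Gain = 20 log₁₀(1.7602) ≈ 4.91 dB
∠H = 87.85° − 129.29° = -41.44°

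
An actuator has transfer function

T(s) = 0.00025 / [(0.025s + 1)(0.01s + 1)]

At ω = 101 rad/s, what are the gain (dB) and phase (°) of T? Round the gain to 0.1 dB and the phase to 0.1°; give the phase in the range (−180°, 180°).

-83.8 dB, -113.7°

At ω = 101 rad/s:
pole (1 + j101·0.025) = 1 + j2.525 → |·| ≈ 2.7158, ∠ ≈ 68.39°
pole (1 + j101·0.01) = 1 + j1.01 → |·| ≈ 1.4213, ∠ ≈ 45.29°
|T| = 0.00025 · 1 / (2.7158 · 1.4213) ≈ 6.4767e-05
Gain = 20 log₁₀(6.4767e-05) ≈ -83.77 dB
∠T = (0°) − (68.39° + 45.29°) = -113.68°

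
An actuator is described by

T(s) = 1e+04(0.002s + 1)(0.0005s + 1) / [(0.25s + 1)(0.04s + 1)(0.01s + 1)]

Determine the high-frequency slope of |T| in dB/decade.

-20 dB/decade

Each pole contributes −20 dB/decade at high frequency; each zero contributes +20 dB/decade.
Net: 2 zero(s) − 3 pole(s) → -20 dB/decade.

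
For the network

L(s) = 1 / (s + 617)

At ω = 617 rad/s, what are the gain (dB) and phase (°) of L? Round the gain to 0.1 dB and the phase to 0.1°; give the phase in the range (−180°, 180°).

-58.8 dB, -45.0°

At s = jω = j617:
pole (s+617): 617 + j617 → |·| = √(617²+617²) = √761378 ≈ 872.57, ∠ = arctan(617/617) ≈ 45.00°
|L| = 1 / 872.57 ≈ 0.001146
Gain = 20 log₁₀(0.001146) ≈ -58.82 dB
∠L = 0.00° − 45.00° = -45.00°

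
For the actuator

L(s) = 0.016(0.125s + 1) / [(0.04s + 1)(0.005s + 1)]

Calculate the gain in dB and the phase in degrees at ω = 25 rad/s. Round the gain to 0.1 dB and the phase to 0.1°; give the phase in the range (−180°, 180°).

At ω = 25 rad/s:
zero (1 + j25·0.125) = 1 + j3.125 → |·| ≈ 3.2811, ∠ ≈ 72.26°
pole (1 + j25·0.04) = 1 + j1 → |·| ≈ 1.4142, ∠ ≈ 45.00°
pole (1 + j25·0.005) = 1 + j0.125 → |·| ≈ 1.0078, ∠ ≈ 7.13°
|L| = 0.016 · 3.2811 / (1.4142 · 1.0078) ≈ 0.036834
Gain = 20 log₁₀(0.036834) ≈ -28.68 dB
∠L = (72.26°) − (45.00° + 7.13°) = 20.13°

-28.7 dB, 20.1°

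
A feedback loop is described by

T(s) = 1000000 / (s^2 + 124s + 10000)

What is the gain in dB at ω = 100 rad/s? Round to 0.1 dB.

At s = jω = j100:
quadratic: (j100)² + 124·j100 + 10000 = 0 + j12400 → |·| ≈ 12400, ∠ ≈ 90.00°
|T| = 1000000 / 12400 ≈ 80.645
Gain = 20 log₁₀(80.645) ≈ 38.13 dB

38.1 dB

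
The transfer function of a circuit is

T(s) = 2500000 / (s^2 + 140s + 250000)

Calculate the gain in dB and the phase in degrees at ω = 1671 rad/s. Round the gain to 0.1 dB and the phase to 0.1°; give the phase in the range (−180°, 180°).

-0.2 dB, -174.7°

At s = jω = j1671:
quadratic: (j1671)² + 140·j1671 + 250000 = -2542241 + j233940 → |·| ≈ 2.553e+06, ∠ ≈ 174.74°
|T| = 2500000 / 2.553e+06 ≈ 0.97924
Gain = 20 log₁₀(0.97924) ≈ -0.18 dB
∠T = 0.00° − 174.74° = -174.74°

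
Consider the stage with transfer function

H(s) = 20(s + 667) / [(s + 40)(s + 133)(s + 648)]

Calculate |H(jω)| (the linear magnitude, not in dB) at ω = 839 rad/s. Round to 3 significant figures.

2.83e-05

At s = jω = j839:
zero (s+667): 667 + j839 → |·| = √(667²+839²) = √1148810 ≈ 1071.8, ∠ = arctan(839/667) ≈ 51.52°
pole (s+40): 40 + j839 → |·| = √(40²+839²) = √705521 ≈ 839.95, ∠ = arctan(839/40) ≈ 87.27°
pole (s+133): 133 + j839 → |·| = √(133²+839²) = √721610 ≈ 849.48, ∠ = arctan(839/133) ≈ 80.99°
pole (s+648): 648 + j839 → |·| = √(648²+839²) = √1123825 ≈ 1060.1, ∠ = arctan(839/648) ≈ 52.32°
|H| = 20 · 1071.8 / 7.564e+08 ≈ 2.834e-05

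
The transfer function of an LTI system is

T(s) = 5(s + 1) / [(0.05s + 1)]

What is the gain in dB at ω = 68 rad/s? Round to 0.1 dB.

At ω = 68 rad/s:
zero (1 + j68·1) = 1 + j68 → |·| ≈ 68.007, ∠ ≈ 89.16°
pole (1 + j68·0.05) = 1 + j3.4 → |·| ≈ 3.544, ∠ ≈ 73.61°
|T| = 5 · 68.007 / (3.544) ≈ 95.947
Gain = 20 log₁₀(95.947) ≈ 39.64 dB

39.6 dB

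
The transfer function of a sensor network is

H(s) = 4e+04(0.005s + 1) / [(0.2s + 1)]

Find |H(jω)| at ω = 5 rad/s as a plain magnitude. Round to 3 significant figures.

2.83e+04

At ω = 5 rad/s:
zero (1 + j5·0.005) = 1 + j0.025 → |·| ≈ 1.0003, ∠ ≈ 1.43°
pole (1 + j5·0.2) = 1 + j1 → |·| ≈ 1.4142, ∠ ≈ 45.00°
|H| = 4e+04 · 1.0003 / (1.4142) ≈ 28293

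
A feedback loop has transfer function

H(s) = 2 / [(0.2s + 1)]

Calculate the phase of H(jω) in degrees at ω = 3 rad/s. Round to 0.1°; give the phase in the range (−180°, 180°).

-31.0°

At ω = 3 rad/s:
pole (1 + j3·0.2) = 1 + j0.6 → |·| ≈ 1.1662, ∠ ≈ 30.96°
∠H = (0°) − (30.96°) = -30.96°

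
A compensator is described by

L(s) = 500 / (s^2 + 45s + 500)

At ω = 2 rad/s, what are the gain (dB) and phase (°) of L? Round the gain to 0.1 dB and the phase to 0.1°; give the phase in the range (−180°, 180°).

Substitute s = j2:
Numerator: 500 = 500 + j0
Denominator: (j2)^2 + 45(j2) + 500 = 496 + j90
|N| = √(500² + 0²) ≈ 500, ∠N ≈ 0.00°
|D| = √(496² + 90²) ≈ 504.1, ∠D ≈ 10.28°
|L| = 500 / 504.1 ≈ 0.99187
Gain = 20 log₁₀(0.99187) ≈ -0.07 dB
∠L = 0.00° − 10.28° = -10.28°

-0.1 dB, -10.3°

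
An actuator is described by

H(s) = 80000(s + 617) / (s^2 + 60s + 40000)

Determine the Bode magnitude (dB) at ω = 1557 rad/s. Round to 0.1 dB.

At s = jω = j1557:
zero (s+617): 617 + j1557 → |·| = √(617²+1557²) = √2804938 ≈ 1674.8, ∠ = arctan(1557/617) ≈ 68.38°
quadratic: (j1557)² + 60·j1557 + 40000 = -2384249 + j93420 → |·| ≈ 2.3861e+06, ∠ ≈ 177.76°
|H| = 80000 · 1674.8 / 2.3861e+06 ≈ 56.152
Gain = 20 log₁₀(56.152) ≈ 34.99 dB

35.0 dB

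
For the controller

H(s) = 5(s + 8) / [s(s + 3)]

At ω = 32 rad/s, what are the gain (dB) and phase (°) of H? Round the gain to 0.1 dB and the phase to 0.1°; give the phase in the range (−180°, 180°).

-15.9 dB, -98.7°

At s = jω = j32:
zero (s+8): 8 + j32 → |·| = √(8²+32²) = √1088 ≈ 32.985, ∠ = arctan(32/8) ≈ 75.96°
pole (s+3): 3 + j32 → |·| = √(3²+32²) = √1033 ≈ 32.14, ∠ = arctan(32/3) ≈ 84.64°
pole at origin: |s| = 32, ∠ = 90.00° (in denominator)
|H| = 5 · 32.985 / 1028.5 ≈ 0.16035
Gain = 20 log₁₀(0.16035) ≈ -15.90 dB
∠H = 75.96° − 174.64° = -98.68°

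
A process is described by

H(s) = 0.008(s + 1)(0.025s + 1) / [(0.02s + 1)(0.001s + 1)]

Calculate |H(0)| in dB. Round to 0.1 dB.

-41.9 dB

H(0) = 0.008 · 1 / 1 = 0.008
20 log₁₀(0.008) ≈ -41.94 dB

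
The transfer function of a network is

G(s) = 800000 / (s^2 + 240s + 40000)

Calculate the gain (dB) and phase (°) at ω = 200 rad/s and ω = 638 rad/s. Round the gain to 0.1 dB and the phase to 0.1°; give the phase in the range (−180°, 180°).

At s = jω = j200:
quadratic: (j200)² + 240·j200 + 40000 = 0 + j48000 → |·| ≈ 48000, ∠ ≈ 90.00°
|G| = 800000 / 48000 ≈ 16.667
Gain = 20 log₁₀(16.667) ≈ 24.44 dB
∠G = 0.00° − 90.00° = -90.00°

At s = jω = j638:
quadratic: (j638)² + 240·j638 + 40000 = -367044 + j153120 → |·| ≈ 3.977e+05, ∠ ≈ 157.36°
|G| = 800000 / 3.977e+05 ≈ 2.0116
Gain = 20 log₁₀(2.0116) ≈ 6.07 dB
∠G = 0.00° − 157.36° = -157.36°

ω = 200: 24.4 dB, -90.0°; ω = 638: 6.1 dB, -157.4°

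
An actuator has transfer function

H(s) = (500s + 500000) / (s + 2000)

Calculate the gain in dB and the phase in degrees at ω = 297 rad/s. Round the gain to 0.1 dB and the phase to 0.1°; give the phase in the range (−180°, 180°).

48.2 dB, 8.1°

Substitute s = j297:
Numerator: 500(j297) + 500000 = 500000 + j148500
Denominator: (j297) + 2000 = 2000 + j297
|N| = √(500000² + 148500²) ≈ 5.2159e+05, ∠N ≈ 16.54°
|D| = √(2000² + 297²) ≈ 2021.9, ∠D ≈ 8.45°
|H| = 5.2159e+05 / 2021.9 ≈ 257.97
Gain = 20 log₁₀(257.97) ≈ 48.23 dB
∠H = 16.54° − 8.45° = 8.09°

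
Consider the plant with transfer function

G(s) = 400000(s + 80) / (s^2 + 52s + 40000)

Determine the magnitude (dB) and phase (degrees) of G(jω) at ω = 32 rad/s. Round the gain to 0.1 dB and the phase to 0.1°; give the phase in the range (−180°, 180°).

At s = jω = j32:
zero (s+80): 80 + j32 → |·| = √(80²+32²) = √7424 ≈ 86.163, ∠ = arctan(32/80) ≈ 21.80°
quadratic: (j32)² + 52·j32 + 40000 = 38976 + j1664 → |·| ≈ 39012, ∠ ≈ 2.44°
|G| = 400000 · 86.163 / 39012 ≈ 883.45
Gain = 20 log₁₀(883.45) ≈ 58.92 dB
∠G = 21.80° − 2.44° = 19.36°

58.9 dB, 19.4°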